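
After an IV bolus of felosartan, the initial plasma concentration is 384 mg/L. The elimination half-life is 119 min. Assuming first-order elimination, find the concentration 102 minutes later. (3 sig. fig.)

212 mg/L

k = ln 2 / 119 = 0.005825 min⁻¹
C(t) = C₀ e^(−kt) = 384 × e^(−0.005825 × 102) = 384 × e^(−0.5941) = 384 × 0.5520 ≈ 212 mg/L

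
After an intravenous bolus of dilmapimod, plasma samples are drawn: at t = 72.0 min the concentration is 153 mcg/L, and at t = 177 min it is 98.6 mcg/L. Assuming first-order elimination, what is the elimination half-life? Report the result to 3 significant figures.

k = ln(C₁/C₂) / (t₂ − t₁) = ln(153/98.6) / (177 − 72.0)
  = 0.4394 / 105.0 = 0.004184 min⁻¹
t½ = ln 2 / k = ln 2 / 0.004184 ≈ 166 minutes

166 minutes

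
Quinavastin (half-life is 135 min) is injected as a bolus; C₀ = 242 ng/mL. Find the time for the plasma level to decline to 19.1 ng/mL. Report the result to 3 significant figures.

k = ln 2 / 135 = 0.005134 min⁻¹
C(t) = C₀ e^(−kt)  ⇒  t = ln(C₀/C) / k
t = ln(242/19.1) / 0.005134 = 2.539 / 0.005134 ≈ 495 minutes

495 minutes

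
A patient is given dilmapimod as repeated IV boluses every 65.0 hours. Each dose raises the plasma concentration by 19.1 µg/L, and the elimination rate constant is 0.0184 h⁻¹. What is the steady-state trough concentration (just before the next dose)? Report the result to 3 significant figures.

Fraction remaining after one interval: e^(−kτ) = e^(−0.01840 × 65.0) = 0.3024
R = 1 / (1 − 0.3024) = 1.433
Css,max = 19.1 × 1.433 = 27.38 µg/L
Css,min = Css,max × e^(−kτ) = 27.38 × 0.3024 ≈ 8.28 µg/L

8.28 µg/L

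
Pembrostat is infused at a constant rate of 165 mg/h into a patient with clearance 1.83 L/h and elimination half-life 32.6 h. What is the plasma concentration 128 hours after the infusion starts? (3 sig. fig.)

Css = rate / CL = 165 / 1.83 = 90.16 µg/mL
k = ln 2 / 32.6 = 0.02126 h⁻¹
C(t) = Css (1 − e^(−kt)) = 90.16 × (1 − e^(−2.722)) = 90.16 × 0.9342 ≈ 84.2 µg/mL

84.2 µg/mL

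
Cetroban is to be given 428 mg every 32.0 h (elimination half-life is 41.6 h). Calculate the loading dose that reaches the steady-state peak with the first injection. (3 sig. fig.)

1040 mg

k = ln 2 / 41.6 = 0.01666 h⁻¹
Accumulation ratio R = 1 / (1 − e^(−kτ)) = 1 / (1 − e^(−0.01666×32.0)) = 1 / (1 − 0.5867) = 2.420
Loading dose = maintenance dose × R = 428 × 2.420 ≈ 1040 mg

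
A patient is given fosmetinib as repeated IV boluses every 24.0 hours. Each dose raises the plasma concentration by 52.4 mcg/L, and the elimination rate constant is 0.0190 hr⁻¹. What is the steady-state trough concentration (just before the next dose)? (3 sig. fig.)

Fraction remaining after one interval: e^(−kτ) = e^(−0.01900 × 24.0) = 0.6338
R = 1 / (1 − 0.6338) = 2.731
Css,max = 52.4 × 2.731 = 143.1 mcg/L
Css,min = Css,max × e^(−kτ) = 143.1 × 0.6338 ≈ 90.7 mcg/L

90.7 mcg/L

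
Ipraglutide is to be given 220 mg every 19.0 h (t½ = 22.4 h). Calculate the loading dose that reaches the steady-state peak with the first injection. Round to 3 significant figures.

k = ln 2 / 22.4 = 0.03094 h⁻¹
Accumulation ratio R = 1 / (1 − e^(−kτ)) = 1 / (1 − e^(−0.03094×19.0)) = 1 / (1 − 0.5555) = 2.250
Loading dose = maintenance dose × R = 220 × 2.250 ≈ 495 mg

495 mg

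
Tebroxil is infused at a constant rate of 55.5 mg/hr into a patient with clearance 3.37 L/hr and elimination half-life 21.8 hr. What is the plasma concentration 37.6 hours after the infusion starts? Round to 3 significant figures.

11.5 µg/mL

Css = rate / CL = 55.5 / 3.37 = 16.47 µg/mL
k = ln 2 / 21.8 = 0.03180 hr⁻¹
C(t) = Css (1 − e^(−kt)) = 16.47 × (1 − e^(−1.196)) = 16.47 × 0.6975 ≈ 11.5 µg/mL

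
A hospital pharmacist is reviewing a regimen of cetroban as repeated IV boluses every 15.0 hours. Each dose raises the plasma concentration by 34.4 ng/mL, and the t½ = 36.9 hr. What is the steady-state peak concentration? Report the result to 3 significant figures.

k = ln 2 / 36.9 = 0.01878 hr⁻¹
Fraction remaining after one interval: e^(−kτ) = e^(−0.01878 × 15.0) = 0.7544
R = 1 / (1 − 0.7544) = 4.072
Css,max = 34.4 × 4.072 ≈ 140 ng/mL

140 ng/mL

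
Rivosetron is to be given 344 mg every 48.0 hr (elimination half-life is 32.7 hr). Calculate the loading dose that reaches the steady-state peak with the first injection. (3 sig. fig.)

k = ln 2 / 32.7 = 0.02120 hr⁻¹
Accumulation ratio R = 1 / (1 − e^(−kτ)) = 1 / (1 − e^(−0.02120×48.0)) = 1 / (1 − 0.3615) = 1.566
Loading dose = maintenance dose × R = 344 × 1.566 ≈ 539 mg

539 mg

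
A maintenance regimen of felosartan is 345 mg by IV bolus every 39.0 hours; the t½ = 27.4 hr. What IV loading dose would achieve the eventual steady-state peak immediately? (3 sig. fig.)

550 mg

k = ln 2 / 27.4 = 0.02530 hr⁻¹
Accumulation ratio R = 1 / (1 − e^(−kτ)) = 1 / (1 − e^(−0.02530×39.0)) = 1 / (1 − 0.3728) = 1.594
Loading dose = maintenance dose × R = 345 × 1.594 ≈ 550 mg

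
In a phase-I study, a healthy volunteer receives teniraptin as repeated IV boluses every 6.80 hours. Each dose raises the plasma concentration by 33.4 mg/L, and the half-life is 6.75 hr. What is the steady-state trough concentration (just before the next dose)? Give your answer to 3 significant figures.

k = ln 2 / 6.75 = 0.1027 hr⁻¹
Fraction remaining after one interval: e^(−kτ) = e^(−0.1027 × 6.80) = 0.4974
R = 1 / (1 − 0.4974) = 1.990
Css,max = 33.4 × 1.990 = 66.46 mg/L
Css,min = Css,max × e^(−kτ) = 66.46 × 0.4974 ≈ 33.1 mg/L

33.1 mg/L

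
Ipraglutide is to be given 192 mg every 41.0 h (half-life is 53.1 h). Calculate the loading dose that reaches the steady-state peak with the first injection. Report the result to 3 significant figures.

463 mg

k = ln 2 / 53.1 = 0.01305 h⁻¹
Accumulation ratio R = 1 / (1 − e^(−kτ)) = 1 / (1 − e^(−0.01305×41.0)) = 1 / (1 − 0.5856) = 2.413
Loading dose = maintenance dose × R = 192 × 2.413 ≈ 463 mg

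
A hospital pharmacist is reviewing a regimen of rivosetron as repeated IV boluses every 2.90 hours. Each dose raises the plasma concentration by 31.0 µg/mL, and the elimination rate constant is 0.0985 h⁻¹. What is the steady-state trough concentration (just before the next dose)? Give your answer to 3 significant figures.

93.8 µg/mL

Fraction remaining after one interval: e^(−kτ) = e^(−0.09850 × 2.90) = 0.7515
R = 1 / (1 − 0.7515) = 4.025
Css,max = 31.0 × 4.025 = 124.8 µg/mL
Css,min = Css,max × e^(−kτ) = 124.8 × 0.7515 ≈ 93.8 µg/mL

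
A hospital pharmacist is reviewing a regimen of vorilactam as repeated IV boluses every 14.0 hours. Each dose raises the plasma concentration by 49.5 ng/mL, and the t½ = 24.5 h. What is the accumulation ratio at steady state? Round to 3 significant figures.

3.06

k = ln 2 / 24.5 = 0.02829 h⁻¹
Fraction remaining after one interval: e^(−kτ) = e^(−0.02829 × 14.0) = 0.6730
R = 1 / (1 − 0.6730) = 1 / 0.3270 ≈ 3.06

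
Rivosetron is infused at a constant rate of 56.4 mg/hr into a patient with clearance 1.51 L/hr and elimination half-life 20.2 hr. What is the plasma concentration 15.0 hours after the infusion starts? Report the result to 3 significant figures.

15.0 µg/mL

Css = rate / CL = 56.4 / 1.51 = 37.35 µg/mL
k = ln 2 / 20.2 = 0.03431 hr⁻¹
C(t) = Css (1 − e^(−kt)) = 37.35 × (1 − e^(−0.5147)) = 37.35 × 0.4023 ≈ 15.0 µg/mL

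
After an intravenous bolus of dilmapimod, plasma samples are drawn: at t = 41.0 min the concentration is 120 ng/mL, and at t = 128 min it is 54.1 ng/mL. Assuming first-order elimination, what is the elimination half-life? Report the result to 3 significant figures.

75.7 minutes

k = ln(C₁/C₂) / (t₂ − t₁) = ln(120/54.1) / (128 − 41.0)
  = 0.7967 / 87.00 = 0.009157 min⁻¹
t½ = ln 2 / k = ln 2 / 0.009157 ≈ 75.7 minutes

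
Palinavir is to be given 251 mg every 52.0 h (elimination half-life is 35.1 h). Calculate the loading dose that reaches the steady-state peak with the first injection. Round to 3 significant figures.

391 mg

k = ln 2 / 35.1 = 0.01975 h⁻¹
Accumulation ratio R = 1 / (1 − e^(−kτ)) = 1 / (1 − e^(−0.01975×52.0)) = 1 / (1 − 0.3581) = 1.558
Loading dose = maintenance dose × R = 251 × 1.558 ≈ 391 mg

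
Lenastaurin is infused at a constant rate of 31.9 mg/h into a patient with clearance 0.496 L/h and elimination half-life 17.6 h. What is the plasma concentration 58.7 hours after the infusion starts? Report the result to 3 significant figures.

57.9 µg/mL

Css = rate / CL = 31.9 / 0.496 = 64.31 µg/mL
k = ln 2 / 17.6 = 0.03938 h⁻¹
C(t) = Css (1 − e^(−kt)) = 64.31 × (1 − e^(−2.312)) = 64.31 × 0.9009 ≈ 57.9 µg/mL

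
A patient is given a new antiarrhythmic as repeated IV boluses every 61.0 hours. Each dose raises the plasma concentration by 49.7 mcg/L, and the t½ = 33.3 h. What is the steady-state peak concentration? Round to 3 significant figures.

69.1 mcg/L

k = ln 2 / 33.3 = 0.02082 h⁻¹
Fraction remaining after one interval: e^(−kτ) = e^(−0.02082 × 61.0) = 0.2809
R = 1 / (1 − 0.2809) = 1.391
Css,max = 49.7 × 1.391 ≈ 69.1 mcg/L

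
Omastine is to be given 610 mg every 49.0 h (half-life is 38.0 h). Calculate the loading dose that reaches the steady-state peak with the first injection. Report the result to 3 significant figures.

k = ln 2 / 38.0 = 0.01824 h⁻¹
Accumulation ratio R = 1 / (1 − e^(−kτ)) = 1 / (1 − e^(−0.01824×49.0)) = 1 / (1 − 0.4091) = 1.692
Loading dose = maintenance dose × R = 610 × 1.692 ≈ 1030 mg

1030 mg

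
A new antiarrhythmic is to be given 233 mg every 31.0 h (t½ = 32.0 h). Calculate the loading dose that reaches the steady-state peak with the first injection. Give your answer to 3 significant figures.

476 mg

k = ln 2 / 32.0 = 0.02166 h⁻¹
Accumulation ratio R = 1 / (1 − e^(−kτ)) = 1 / (1 − e^(−0.02166×31.0)) = 1 / (1 − 0.5109) = 2.045
Loading dose = maintenance dose × R = 233 × 2.045 ≈ 476 mg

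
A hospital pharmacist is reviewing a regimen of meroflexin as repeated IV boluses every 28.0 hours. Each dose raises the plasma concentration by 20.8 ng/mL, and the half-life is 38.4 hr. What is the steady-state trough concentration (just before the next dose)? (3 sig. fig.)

31.6 ng/mL

k = ln 2 / 38.4 = 0.01805 hr⁻¹
Fraction remaining after one interval: e^(−kτ) = e^(−0.01805 × 28.0) = 0.6033
R = 1 / (1 − 0.6033) = 2.520
Css,max = 20.8 × 2.520 = 52.43 ng/mL
Css,min = Css,max × e^(−kτ) = 52.43 × 0.6033 ≈ 31.6 ng/mL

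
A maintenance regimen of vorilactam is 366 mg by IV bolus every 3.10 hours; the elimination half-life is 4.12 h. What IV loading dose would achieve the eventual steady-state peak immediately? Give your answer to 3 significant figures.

901 mg

k = ln 2 / 4.12 = 0.1682 h⁻¹
Accumulation ratio R = 1 / (1 − e^(−kτ)) = 1 / (1 − e^(−0.1682×3.10)) = 1 / (1 − 0.5936) = 2.461
Loading dose = maintenance dose × R = 366 × 2.461 ≈ 901 mg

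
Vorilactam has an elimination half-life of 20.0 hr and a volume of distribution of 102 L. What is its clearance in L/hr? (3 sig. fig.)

k = ln 2 / t½ = ln 2 / 20.0 = 0.03466 hr⁻¹
CL = k · V = 0.03466 × 102 ≈ 3.54 L/hr

3.54 L/hr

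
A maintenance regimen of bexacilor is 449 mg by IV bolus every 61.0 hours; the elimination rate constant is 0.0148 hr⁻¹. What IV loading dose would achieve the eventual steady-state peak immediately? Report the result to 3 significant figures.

755 mg

Accumulation ratio R = 1 / (1 − e^(−kτ)) = 1 / (1 − e^(−0.01480×61.0)) = 1 / (1 − 0.4054) = 1.682
Loading dose = maintenance dose × R = 449 × 1.682 ≈ 755 mg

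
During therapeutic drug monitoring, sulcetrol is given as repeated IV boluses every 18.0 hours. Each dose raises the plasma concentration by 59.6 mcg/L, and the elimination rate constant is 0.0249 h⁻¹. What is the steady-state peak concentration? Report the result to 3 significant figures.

Fraction remaining after one interval: e^(−kτ) = e^(−0.02490 × 18.0) = 0.6388
R = 1 / (1 − 0.6388) = 2.768
Css,max = 59.6 × 2.768 ≈ 165 mcg/L

165 mcg/L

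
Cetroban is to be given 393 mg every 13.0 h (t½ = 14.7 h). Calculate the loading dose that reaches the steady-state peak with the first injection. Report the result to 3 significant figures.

k = ln 2 / 14.7 = 0.04715 h⁻¹
Accumulation ratio R = 1 / (1 − e^(−kτ)) = 1 / (1 − e^(−0.04715×13.0)) = 1 / (1 − 0.5417) = 2.182
Loading dose = maintenance dose × R = 393 × 2.182 ≈ 858 mg

858 mg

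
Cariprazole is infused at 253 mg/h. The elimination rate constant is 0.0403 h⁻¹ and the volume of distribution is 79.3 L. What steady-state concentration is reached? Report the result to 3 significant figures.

79.2 µg/mL

CL = k · V = 0.0403 × 79.3 = 3.196 L/h
Css = rate / CL = 253 / 3.196 ≈ 79.2 µg/mL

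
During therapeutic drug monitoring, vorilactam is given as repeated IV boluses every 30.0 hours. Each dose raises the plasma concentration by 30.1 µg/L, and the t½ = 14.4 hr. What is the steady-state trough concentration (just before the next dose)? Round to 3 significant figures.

k = ln 2 / 14.4 = 0.04814 hr⁻¹
Fraction remaining after one interval: e^(−kτ) = e^(−0.04814 × 30.0) = 0.2360
R = 1 / (1 − 0.2360) = 1.309
Css,max = 30.1 × 1.309 = 39.40 µg/L
Css,min = Css,max × e^(−kτ) = 39.40 × 0.2360 ≈ 9.30 µg/L

9.30 µg/L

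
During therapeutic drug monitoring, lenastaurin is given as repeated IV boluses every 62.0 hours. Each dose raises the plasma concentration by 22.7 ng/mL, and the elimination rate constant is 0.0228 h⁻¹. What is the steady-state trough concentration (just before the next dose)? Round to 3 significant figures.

Fraction remaining after one interval: e^(−kτ) = e^(−0.02280 × 62.0) = 0.2433
R = 1 / (1 − 0.2433) = 1.321
Css,max = 22.7 × 1.321 = 30.00 ng/mL
Css,min = Css,max × e^(−kτ) = 30.00 × 0.2433 ≈ 7.30 ng/mL

7.30 ng/mL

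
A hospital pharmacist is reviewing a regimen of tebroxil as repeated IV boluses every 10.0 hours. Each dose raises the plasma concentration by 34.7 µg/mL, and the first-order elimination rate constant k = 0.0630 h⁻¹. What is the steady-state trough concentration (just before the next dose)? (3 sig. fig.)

39.5 µg/mL

Fraction remaining after one interval: e^(−kτ) = e^(−0.06300 × 10.0) = 0.5326
R = 1 / (1 − 0.5326) = 2.139
Css,max = 34.7 × 2.139 = 74.24 µg/mL
Css,min = Css,max × e^(−kτ) = 74.24 × 0.5326 ≈ 39.5 µg/mL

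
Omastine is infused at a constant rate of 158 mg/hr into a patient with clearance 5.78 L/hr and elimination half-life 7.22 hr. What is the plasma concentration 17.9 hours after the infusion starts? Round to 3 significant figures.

Css = rate / CL = 158 / 5.78 = 27.34 µg/mL
k = ln 2 / 7.22 = 0.09600 hr⁻¹
C(t) = Css (1 − e^(−kt)) = 27.34 × (1 − e^(−1.718)) = 27.34 × 0.8207 ≈ 22.4 µg/mL

22.4 µg/mL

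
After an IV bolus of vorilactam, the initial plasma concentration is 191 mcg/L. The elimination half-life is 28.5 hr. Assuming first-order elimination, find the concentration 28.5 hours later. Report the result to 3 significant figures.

95.5 mcg/L

k = ln 2 / 28.5 = 0.02432 hr⁻¹
C(t) = C₀ e^(−kt) = 191 × e^(−0.02432 × 28.5) = 191 × e^(−0.6931) = 191 × 0.5000 ≈ 95.5 mcg/L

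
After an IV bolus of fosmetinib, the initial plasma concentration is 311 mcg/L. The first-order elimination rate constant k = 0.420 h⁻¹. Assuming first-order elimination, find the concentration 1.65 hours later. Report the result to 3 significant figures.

C(t) = C₀ e^(−kt) = 311 × e^(−0.4200 × 1.65) = 311 × e^(−0.6930) = 311 × 0.5001 ≈ 156 mcg/L

156 mcg/L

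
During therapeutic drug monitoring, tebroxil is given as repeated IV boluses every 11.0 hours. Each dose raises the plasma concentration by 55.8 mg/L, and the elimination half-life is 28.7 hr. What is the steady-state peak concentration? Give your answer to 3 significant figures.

k = ln 2 / 28.7 = 0.02415 hr⁻¹
Fraction remaining after one interval: e^(−kτ) = e^(−0.02415 × 11.0) = 0.7667
R = 1 / (1 − 0.7667) = 4.286
Css,max = 55.8 × 4.286 ≈ 239 mg/L

239 mg/L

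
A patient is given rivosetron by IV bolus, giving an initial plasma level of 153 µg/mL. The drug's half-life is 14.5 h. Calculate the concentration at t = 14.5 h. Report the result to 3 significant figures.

k = ln 2 / 14.5 = 0.04780 h⁻¹
C(t) = C₀ e^(−kt) = 153 × e^(−0.04780 × 14.5) = 153 × e^(−0.6931) = 153 × 0.5000 ≈ 76.5 µg/mL

76.5 µg/mL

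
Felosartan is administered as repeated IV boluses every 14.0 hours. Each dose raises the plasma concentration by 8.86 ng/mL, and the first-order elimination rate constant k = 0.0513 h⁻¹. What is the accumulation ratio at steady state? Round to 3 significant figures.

Fraction remaining after one interval: e^(−kτ) = e^(−0.05130 × 14.0) = 0.4876
R = 1 / (1 − 0.4876) = 1 / 0.5124 ≈ 1.95

1.95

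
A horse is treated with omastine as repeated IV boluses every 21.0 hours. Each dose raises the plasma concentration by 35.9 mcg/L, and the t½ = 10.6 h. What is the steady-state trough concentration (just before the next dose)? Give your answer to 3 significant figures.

k = ln 2 / 10.6 = 0.06539 h⁻¹
Fraction remaining after one interval: e^(−kτ) = e^(−0.06539 × 21.0) = 0.2533
R = 1 / (1 − 0.2533) = 1.339
Css,max = 35.9 × 1.339 = 48.08 mcg/L
Css,min = Css,max × e^(−kτ) = 48.08 × 0.2533 ≈ 12.2 mcg/L

12.2 mcg/L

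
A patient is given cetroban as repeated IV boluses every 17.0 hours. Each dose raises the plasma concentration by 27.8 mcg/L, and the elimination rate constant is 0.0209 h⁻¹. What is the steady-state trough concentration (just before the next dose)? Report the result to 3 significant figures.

Fraction remaining after one interval: e^(−kτ) = e^(−0.02090 × 17.0) = 0.7010
R = 1 / (1 − 0.7010) = 3.344
Css,max = 27.8 × 3.344 = 92.97 mcg/L
Css,min = Css,max × e^(−kτ) = 92.97 × 0.7010 ≈ 65.2 mcg/L

65.2 mcg/L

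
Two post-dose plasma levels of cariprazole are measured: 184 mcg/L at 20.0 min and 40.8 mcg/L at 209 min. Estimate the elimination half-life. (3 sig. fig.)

87.0 minutes

k = ln(C₁/C₂) / (t₂ − t₁) = ln(184/40.8) / (209 − 20.0)
  = 1.506 / 189.0 = 0.007970 min⁻¹
t½ = ln 2 / k = ln 2 / 0.007970 ≈ 87.0 minutes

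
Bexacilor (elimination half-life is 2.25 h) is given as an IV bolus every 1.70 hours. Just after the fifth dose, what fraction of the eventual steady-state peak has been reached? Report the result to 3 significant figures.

0.927

k = ln 2 / 2.25 = 0.3081 h⁻¹
f_n = 1 − e^(−nkτ) = 1 − e^(−5 × 0.3081 × 1.70) = 1 − e^(−2.619) = 1 − 0.07291 ≈ 0.927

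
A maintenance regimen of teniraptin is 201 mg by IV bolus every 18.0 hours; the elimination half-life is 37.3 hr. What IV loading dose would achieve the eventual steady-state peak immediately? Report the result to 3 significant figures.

k = ln 2 / 37.3 = 0.01858 hr⁻¹
Accumulation ratio R = 1 / (1 − e^(−kτ)) = 1 / (1 − e^(−0.01858×18.0)) = 1 / (1 − 0.7157) = 3.517
Loading dose = maintenance dose × R = 201 × 3.517 ≈ 707 mg

707 mg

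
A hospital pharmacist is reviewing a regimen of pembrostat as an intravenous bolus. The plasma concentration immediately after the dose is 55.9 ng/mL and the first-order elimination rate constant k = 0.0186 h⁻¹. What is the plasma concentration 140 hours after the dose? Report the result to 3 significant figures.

C(t) = C₀ e^(−kt) = 55.9 × e^(−0.01860 × 140) = 55.9 × e^(−2.604) = 55.9 × 0.07398 ≈ 4.14 ng/mL

4.14 ng/mL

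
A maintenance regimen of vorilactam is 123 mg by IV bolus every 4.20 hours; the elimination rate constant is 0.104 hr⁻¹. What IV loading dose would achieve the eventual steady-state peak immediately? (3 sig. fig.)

348 mg

Accumulation ratio R = 1 / (1 − e^(−kτ)) = 1 / (1 − e^(−0.1040×4.20)) = 1 / (1 − 0.6461) = 2.826
Loading dose = maintenance dose × R = 123 × 2.826 ≈ 348 mg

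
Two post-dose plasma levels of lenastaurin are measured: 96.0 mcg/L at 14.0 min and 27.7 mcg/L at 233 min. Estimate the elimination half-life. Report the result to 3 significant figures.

k = ln(C₁/C₂) / (t₂ − t₁) = ln(96.0/27.7) / (233 − 14.0)
  = 1.243 / 219.0 = 0.005675 min⁻¹
t½ = ln 2 / k = ln 2 / 0.005675 ≈ 122 minutes

122 minutes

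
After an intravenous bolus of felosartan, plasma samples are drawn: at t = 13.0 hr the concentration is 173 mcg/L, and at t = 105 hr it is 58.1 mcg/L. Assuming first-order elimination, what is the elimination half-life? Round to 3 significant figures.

k = ln(C₁/C₂) / (t₂ − t₁) = ln(173/58.1) / (105 − 13.0)
  = 1.091 / 92.00 = 0.01186 hr⁻¹
t½ = ln 2 / k = ln 2 / 0.01186 ≈ 58.4 hours

58.4 hours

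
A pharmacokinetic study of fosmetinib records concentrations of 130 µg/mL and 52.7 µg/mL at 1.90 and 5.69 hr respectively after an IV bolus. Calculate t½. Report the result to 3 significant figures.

k = ln(C₁/C₂) / (t₂ − t₁) = ln(130/52.7) / (5.69 − 1.90)
  = 0.9029 / 3.790 = 0.2382 hr⁻¹
t½ = ln 2 / k = ln 2 / 0.2382 ≈ 2.91 hours

2.91 hours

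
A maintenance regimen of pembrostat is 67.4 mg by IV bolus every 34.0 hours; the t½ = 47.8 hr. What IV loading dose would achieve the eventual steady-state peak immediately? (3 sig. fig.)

173 mg

k = ln 2 / 47.8 = 0.01450 hr⁻¹
Accumulation ratio R = 1 / (1 − e^(−kτ)) = 1 / (1 − e^(−0.01450×34.0)) = 1 / (1 − 0.6108) = 2.569
Loading dose = maintenance dose × R = 67.4 × 2.569 ≈ 173 mg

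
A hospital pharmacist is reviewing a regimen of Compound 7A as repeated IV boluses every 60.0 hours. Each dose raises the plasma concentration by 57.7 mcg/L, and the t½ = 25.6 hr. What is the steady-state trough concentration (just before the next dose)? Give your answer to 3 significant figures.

k = ln 2 / 25.6 = 0.02708 hr⁻¹
Fraction remaining after one interval: e^(−kτ) = e^(−0.02708 × 60.0) = 0.1970
R = 1 / (1 − 0.1970) = 1.245
Css,max = 57.7 × 1.245 = 71.86 mcg/L
Css,min = Css,max × e^(−kτ) = 71.86 × 0.1970 ≈ 14.2 mcg/L

14.2 mcg/L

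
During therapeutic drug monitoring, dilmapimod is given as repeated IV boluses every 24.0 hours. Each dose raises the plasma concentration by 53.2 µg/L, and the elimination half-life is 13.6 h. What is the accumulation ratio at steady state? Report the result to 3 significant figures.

k = ln 2 / 13.6 = 0.05097 h⁻¹
Fraction remaining after one interval: e^(−kτ) = e^(−0.05097 × 24.0) = 0.2943
R = 1 / (1 − 0.2943) = 1 / 0.7057 ≈ 1.42

1.42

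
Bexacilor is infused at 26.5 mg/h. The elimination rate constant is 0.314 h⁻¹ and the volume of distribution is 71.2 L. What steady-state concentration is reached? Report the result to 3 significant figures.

1.19 µg/mL

CL = k · V = 0.314 × 71.2 = 22.36 L/h
Css = rate / CL = 26.5 / 22.36 ≈ 1.19 µg/mL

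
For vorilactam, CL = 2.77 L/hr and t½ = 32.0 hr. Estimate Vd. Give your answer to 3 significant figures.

128 L

k = ln 2 / t½ = ln 2 / 32.0 = 0.02166 hr⁻¹
V = CL / k = 2.77 / 0.02166 ≈ 128 L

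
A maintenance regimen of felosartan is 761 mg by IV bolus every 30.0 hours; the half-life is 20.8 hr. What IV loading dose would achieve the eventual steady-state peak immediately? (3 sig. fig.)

k = ln 2 / 20.8 = 0.03332 hr⁻¹
Accumulation ratio R = 1 / (1 − e^(−kτ)) = 1 / (1 − e^(−0.03332×30.0)) = 1 / (1 − 0.3680) = 1.582
Loading dose = maintenance dose × R = 761 × 1.582 ≈ 1200 mg

1200 mg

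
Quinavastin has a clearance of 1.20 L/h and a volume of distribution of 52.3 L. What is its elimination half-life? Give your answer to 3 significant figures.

k = CL / V = 1.20 / 52.3 = 0.02294 h⁻¹
t½ = ln 2 / k = ln 2 / 0.02294 ≈ 30.2 hours

30.2 hours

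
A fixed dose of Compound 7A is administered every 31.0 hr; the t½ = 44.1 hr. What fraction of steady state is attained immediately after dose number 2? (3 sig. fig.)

k = ln 2 / 44.1 = 0.01572 hr⁻¹
f_n = 1 − e^(−nkτ) = 1 − e^(−2 × 0.01572 × 31.0) = 1 − e^(−0.9745) = 1 − 0.3774 ≈ 0.623

0.623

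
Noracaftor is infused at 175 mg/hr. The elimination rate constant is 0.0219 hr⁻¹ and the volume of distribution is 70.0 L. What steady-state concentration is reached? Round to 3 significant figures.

CL = k · V = 0.0219 × 70.0 = 1.533 L/hr
Css = rate / CL = 175 / 1.533 ≈ 114 µg/mL

114 µg/mL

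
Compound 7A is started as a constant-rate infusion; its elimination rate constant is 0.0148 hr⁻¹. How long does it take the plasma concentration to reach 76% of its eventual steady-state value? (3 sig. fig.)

96.4 hours

f = 1 − e^(−kt)  ⇒  t = −ln(1 − f) / k
t = −ln(1 − 0.76) / 0.01480 = 1.427 / 0.01480 ≈ 96.4 hours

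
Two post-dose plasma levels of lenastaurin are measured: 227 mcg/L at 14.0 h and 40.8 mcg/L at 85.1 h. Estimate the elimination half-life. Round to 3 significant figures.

28.7 hours

k = ln(C₁/C₂) / (t₂ − t₁) = ln(227/40.8) / (85.1 − 14.0)
  = 1.716 / 71.10 = 0.02414 h⁻¹
t½ = ln 2 / k = ln 2 / 0.02414 ≈ 28.7 hours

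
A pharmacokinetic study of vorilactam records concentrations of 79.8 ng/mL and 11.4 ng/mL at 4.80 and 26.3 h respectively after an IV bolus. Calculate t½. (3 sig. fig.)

k = ln(C₁/C₂) / (t₂ − t₁) = ln(79.8/11.4) / (26.3 − 4.80)
  = 1.946 / 21.50 = 0.09051 h⁻¹
t½ = ln 2 / k = ln 2 / 0.09051 ≈ 7.66 hours

7.66 hours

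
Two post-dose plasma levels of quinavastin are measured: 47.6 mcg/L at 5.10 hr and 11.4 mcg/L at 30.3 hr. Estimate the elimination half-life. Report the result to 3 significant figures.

k = ln(C₁/C₂) / (t₂ − t₁) = ln(47.6/11.4) / (30.3 − 5.10)
  = 1.429 / 25.20 = 0.05672 hr⁻¹
t½ = ln 2 / k = ln 2 / 0.05672 ≈ 12.2 hours

12.2 hours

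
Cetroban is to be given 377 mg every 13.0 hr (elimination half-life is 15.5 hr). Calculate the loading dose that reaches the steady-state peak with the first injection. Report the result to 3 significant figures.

k = ln 2 / 15.5 = 0.04472 hr⁻¹
Accumulation ratio R = 1 / (1 − e^(−kτ)) = 1 / (1 − e^(−0.04472×13.0)) = 1 / (1 − 0.5591) = 2.268
Loading dose = maintenance dose × R = 377 × 2.268 ≈ 855 mg

855 mg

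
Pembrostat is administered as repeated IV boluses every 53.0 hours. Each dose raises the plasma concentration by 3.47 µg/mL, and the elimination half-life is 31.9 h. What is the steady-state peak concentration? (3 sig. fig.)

5.07 µg/mL

k = ln 2 / 31.9 = 0.02173 h⁻¹
Fraction remaining after one interval: e^(−kτ) = e^(−0.02173 × 53.0) = 0.3161
R = 1 / (1 − 0.3161) = 1.462
Css,max = 3.47 × 1.462 ≈ 5.07 µg/mL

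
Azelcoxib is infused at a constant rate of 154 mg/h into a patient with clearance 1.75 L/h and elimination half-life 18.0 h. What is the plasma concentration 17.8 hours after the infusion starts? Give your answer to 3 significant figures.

43.7 mg/L

Css = rate / CL = 154 / 1.75 = 88.00 mg/L
k = ln 2 / 18.0 = 0.03851 h⁻¹
C(t) = Css (1 − e^(−kt)) = 88.00 × (1 − e^(−0.6854)) = 88.00 × 0.4961 ≈ 43.7 mg/L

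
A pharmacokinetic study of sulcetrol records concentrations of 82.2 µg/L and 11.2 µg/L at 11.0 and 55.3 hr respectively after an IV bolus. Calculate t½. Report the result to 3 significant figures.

k = ln(C₁/C₂) / (t₂ − t₁) = ln(82.2/11.2) / (55.3 − 11.0)
  = 1.993 / 44.30 = 0.04499 hr⁻¹
t½ = ln 2 / k = ln 2 / 0.04499 ≈ 15.4 hours

15.4 hours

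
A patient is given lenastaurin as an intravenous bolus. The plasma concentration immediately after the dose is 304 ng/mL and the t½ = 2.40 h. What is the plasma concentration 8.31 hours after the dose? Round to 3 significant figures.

k = ln 2 / 2.40 = 0.2888 h⁻¹
8.31 h is 3.463 half-lives, so C = 304 × (1/2)^3.463 = 304 × 0.09072 ≈ 27.6 ng/mL

27.6 ng/mL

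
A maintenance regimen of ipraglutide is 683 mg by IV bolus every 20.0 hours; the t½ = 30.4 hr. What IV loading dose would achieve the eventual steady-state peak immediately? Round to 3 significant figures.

1870 mg

k = ln 2 / 30.4 = 0.02280 hr⁻¹
Accumulation ratio R = 1 / (1 − e^(−kτ)) = 1 / (1 − e^(−0.02280×20.0)) = 1 / (1 − 0.6338) = 2.731
Loading dose = maintenance dose × R = 683 × 2.731 ≈ 1870 mg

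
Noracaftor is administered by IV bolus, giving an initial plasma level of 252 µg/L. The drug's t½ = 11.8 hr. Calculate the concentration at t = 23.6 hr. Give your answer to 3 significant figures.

k = ln 2 / 11.8 = 0.05874 hr⁻¹
C(t) = C₀ e^(−kt) = 252 × e^(−0.05874 × 23.6) = 252 × e^(−1.386) = 252 × 0.2500 ≈ 63.0 µg/L

63.0 µg/L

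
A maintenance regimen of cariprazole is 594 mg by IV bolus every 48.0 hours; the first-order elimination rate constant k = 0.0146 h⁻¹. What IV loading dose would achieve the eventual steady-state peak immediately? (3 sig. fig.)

1180 mg

Accumulation ratio R = 1 / (1 − e^(−kτ)) = 1 / (1 − e^(−0.01460×48.0)) = 1 / (1 − 0.4962) = 1.985
Loading dose = maintenance dose × R = 594 × 1.985 ≈ 1180 mg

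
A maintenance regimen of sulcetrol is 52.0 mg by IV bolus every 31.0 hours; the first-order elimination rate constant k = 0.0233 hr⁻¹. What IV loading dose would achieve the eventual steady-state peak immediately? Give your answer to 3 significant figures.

101 mg

Accumulation ratio R = 1 / (1 − e^(−kτ)) = 1 / (1 − e^(−0.02330×31.0)) = 1 / (1 − 0.4856) = 1.944
Loading dose = maintenance dose × R = 52.0 × 1.944 ≈ 101 mg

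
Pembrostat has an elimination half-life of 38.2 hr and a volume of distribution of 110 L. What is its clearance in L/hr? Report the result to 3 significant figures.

k = ln 2 / t½ = ln 2 / 38.2 = 0.01815 hr⁻¹
CL = k · V = 0.01815 × 110 ≈ 2.00 L/hr

2.00 L/hr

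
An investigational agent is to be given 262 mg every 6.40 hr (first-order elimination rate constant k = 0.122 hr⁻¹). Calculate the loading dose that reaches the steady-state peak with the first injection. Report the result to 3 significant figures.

483 mg

Accumulation ratio R = 1 / (1 − e^(−kτ)) = 1 / (1 − e^(−0.1220×6.40)) = 1 / (1 − 0.4580) = 1.845
Loading dose = maintenance dose × R = 262 × 1.845 ≈ 483 mg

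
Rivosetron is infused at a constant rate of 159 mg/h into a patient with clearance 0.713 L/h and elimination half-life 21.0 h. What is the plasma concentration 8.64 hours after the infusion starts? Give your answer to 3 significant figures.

55.3 mg/L

Css = rate / CL = 159 / 0.713 = 223.0 mg/L
k = ln 2 / 21.0 = 0.03301 h⁻¹
C(t) = Css (1 − e^(−kt)) = 223.0 × (1 − e^(−0.2852)) = 223.0 × 0.2481 ≈ 55.3 mg/L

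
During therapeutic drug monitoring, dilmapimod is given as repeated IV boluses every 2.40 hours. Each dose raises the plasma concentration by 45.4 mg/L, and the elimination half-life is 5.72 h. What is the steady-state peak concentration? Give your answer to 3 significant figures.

k = ln 2 / 5.72 = 0.1212 h⁻¹
Fraction remaining after one interval: e^(−kτ) = e^(−0.1212 × 2.40) = 0.7476
R = 1 / (1 − 0.7476) = 3.963
Css,max = 45.4 × 3.963 ≈ 180 mg/L

180 mg/L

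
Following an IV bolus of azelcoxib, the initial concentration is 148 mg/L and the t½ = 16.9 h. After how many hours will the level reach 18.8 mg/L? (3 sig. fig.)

50.3 hours

k = ln 2 / 16.9 = 0.04101 h⁻¹
C(t) = C₀ e^(−kt)  ⇒  t = ln(C₀/C) / k
t = ln(148/18.8) / 0.04101 = 2.063 / 0.04101 ≈ 50.3 hours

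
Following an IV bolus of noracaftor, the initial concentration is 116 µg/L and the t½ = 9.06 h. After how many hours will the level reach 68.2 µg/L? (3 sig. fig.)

k = ln 2 / 9.06 = 0.07651 h⁻¹
C(t) = C₀ e^(−kt)  ⇒  t = ln(C₀/C) / k
t = ln(116/68.2) / 0.07651 = 0.5311 / 0.07651 ≈ 6.94 hours

6.94 hours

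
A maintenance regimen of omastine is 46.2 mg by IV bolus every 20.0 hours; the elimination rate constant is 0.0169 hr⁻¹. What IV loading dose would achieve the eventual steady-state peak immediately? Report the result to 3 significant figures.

Accumulation ratio R = 1 / (1 − e^(−kτ)) = 1 / (1 − e^(−0.01690×20.0)) = 1 / (1 − 0.7132) = 3.487
Loading dose = maintenance dose × R = 46.2 × 3.487 ≈ 161 mg

161 mg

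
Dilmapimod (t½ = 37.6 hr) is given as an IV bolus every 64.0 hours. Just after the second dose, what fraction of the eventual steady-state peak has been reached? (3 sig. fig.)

k = ln 2 / 37.6 = 0.01843 hr⁻¹
f_n = 1 − e^(−nkτ) = 1 − e^(−2 × 0.01843 × 64.0) = 1 − e^(−2.360) = 1 − 0.09445 ≈ 0.906

0.906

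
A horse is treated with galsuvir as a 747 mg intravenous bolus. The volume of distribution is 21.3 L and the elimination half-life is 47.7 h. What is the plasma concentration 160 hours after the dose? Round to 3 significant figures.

C₀ = dose / V = 747 / 21.3 = 35.07 µg/mL
k = ln 2 / 47.7 = 0.01453 h⁻¹
C(t) = C₀ e^(−kt) = 35.07 × e^(−0.01453 × 160) = 35.07 × e^(−2.325) = 35.07 × 0.09778 ≈ 3.43 µg/mL

3.43 µg/mL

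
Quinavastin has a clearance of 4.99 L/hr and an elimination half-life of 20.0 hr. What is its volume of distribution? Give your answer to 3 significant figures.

k = ln 2 / t½ = ln 2 / 20.0 = 0.03466 hr⁻¹
V = CL / k = 4.99 / 0.03466 ≈ 144 L

144 L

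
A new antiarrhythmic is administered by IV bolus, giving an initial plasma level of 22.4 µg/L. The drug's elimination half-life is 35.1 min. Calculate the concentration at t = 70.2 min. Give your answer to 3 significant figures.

5.60 µg/L

k = ln 2 / 35.1 = 0.01975 min⁻¹
C(t) = C₀ e^(−kt) = 22.4 × e^(−0.01975 × 70.2) = 22.4 × e^(−1.386) = 22.4 × 0.2500 ≈ 5.60 µg/L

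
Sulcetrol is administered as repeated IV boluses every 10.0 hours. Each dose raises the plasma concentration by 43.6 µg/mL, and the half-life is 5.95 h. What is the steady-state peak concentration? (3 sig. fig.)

63.4 µg/mL

k = ln 2 / 5.95 = 0.1165 h⁻¹
Fraction remaining after one interval: e^(−kτ) = e^(−0.1165 × 10.0) = 0.3119
R = 1 / (1 − 0.3119) = 1.453
Css,max = 43.6 × 1.453 ≈ 63.4 µg/mL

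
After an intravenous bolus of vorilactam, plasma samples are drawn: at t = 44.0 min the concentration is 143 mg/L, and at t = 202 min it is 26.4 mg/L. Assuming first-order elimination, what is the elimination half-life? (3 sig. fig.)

64.8 minutes

k = ln(C₁/C₂) / (t₂ − t₁) = ln(143/26.4) / (202 − 44.0)
  = 1.689 / 158.0 = 0.01069 min⁻¹
t½ = ln 2 / k = ln 2 / 0.01069 ≈ 64.8 minutes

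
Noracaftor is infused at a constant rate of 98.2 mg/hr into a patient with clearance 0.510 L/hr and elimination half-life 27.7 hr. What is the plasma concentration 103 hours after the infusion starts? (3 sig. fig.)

178 mg/L

Css = rate / CL = 98.2 / 0.510 = 192.5 mg/L
k = ln 2 / 27.7 = 0.02502 hr⁻¹
C(t) = Css (1 − e^(−kt)) = 192.5 × (1 − e^(−2.577)) = 192.5 × 0.9240 ≈ 178 mg/L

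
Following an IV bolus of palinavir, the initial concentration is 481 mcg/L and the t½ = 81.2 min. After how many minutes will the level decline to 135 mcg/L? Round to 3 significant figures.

149 minutes

k = ln 2 / 81.2 = 0.008536 min⁻¹
C(t) = C₀ e^(−kt)  ⇒  t = ln(C₀/C) / k
t = ln(481/135) / 0.008536 = 1.271 / 0.008536 ≈ 149 minutes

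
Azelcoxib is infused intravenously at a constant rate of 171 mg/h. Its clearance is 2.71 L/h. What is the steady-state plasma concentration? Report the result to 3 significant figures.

Css = infusion rate / CL = 171 / 2.71 ≈ 63.1 mg/L

63.1 mg/L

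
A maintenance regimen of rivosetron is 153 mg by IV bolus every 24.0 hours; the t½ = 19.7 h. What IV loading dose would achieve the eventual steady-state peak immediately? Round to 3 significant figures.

268 mg

k = ln 2 / 19.7 = 0.03519 h⁻¹
Accumulation ratio R = 1 / (1 − e^(−kτ)) = 1 / (1 − e^(−0.03519×24.0)) = 1 / (1 − 0.4298) = 1.754
Loading dose = maintenance dose × R = 153 × 1.754 ≈ 268 mg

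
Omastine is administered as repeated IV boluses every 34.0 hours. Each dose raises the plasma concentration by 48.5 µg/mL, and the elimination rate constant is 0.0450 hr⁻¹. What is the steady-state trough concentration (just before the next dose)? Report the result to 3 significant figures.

13.4 µg/mL

Fraction remaining after one interval: e^(−kτ) = e^(−0.04500 × 34.0) = 0.2165
R = 1 / (1 − 0.2165) = 1.276
Css,max = 48.5 × 1.276 = 61.90 µg/mL
Css,min = Css,max × e^(−kτ) = 61.90 × 0.2165 ≈ 13.4 µg/mL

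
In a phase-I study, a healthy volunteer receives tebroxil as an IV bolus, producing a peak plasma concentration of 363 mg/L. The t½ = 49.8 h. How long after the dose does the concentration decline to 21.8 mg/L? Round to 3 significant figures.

202 hours

k = ln 2 / 49.8 = 0.01392 h⁻¹
C(t) = C₀ e^(−kt)  ⇒  t = ln(C₀/C) / k
t = ln(363/21.8) / 0.01392 = 2.812 / 0.01392 ≈ 202 hours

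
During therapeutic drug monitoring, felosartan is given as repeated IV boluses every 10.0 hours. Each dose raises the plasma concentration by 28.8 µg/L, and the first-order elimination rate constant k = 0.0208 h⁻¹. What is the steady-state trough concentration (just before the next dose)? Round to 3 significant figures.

Fraction remaining after one interval: e^(−kτ) = e^(−0.02080 × 10.0) = 0.8122
R = 1 / (1 − 0.8122) = 5.325
Css,max = 28.8 × 5.325 = 153.4 µg/L
Css,min = Css,max × e^(−kτ) = 153.4 × 0.8122 ≈ 125 µg/L

125 µg/L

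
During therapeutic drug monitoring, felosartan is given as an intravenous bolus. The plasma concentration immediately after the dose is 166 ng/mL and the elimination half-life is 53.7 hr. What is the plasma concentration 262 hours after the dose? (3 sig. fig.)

5.64 ng/mL

k = ln 2 / 53.7 = 0.01291 hr⁻¹
262 hr is 4.879 half-lives, so C = 166 × (1/2)^4.879 = 166 × 0.03399 ≈ 5.64 ng/mL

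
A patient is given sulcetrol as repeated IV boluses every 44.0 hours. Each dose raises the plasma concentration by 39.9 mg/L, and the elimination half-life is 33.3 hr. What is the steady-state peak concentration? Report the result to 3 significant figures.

k = ln 2 / 33.3 = 0.02082 hr⁻¹
Fraction remaining after one interval: e^(−kτ) = e^(−0.02082 × 44.0) = 0.4002
R = 1 / (1 − 0.4002) = 1.667
Css,max = 39.9 × 1.667 ≈ 66.5 mg/L

66.5 mg/L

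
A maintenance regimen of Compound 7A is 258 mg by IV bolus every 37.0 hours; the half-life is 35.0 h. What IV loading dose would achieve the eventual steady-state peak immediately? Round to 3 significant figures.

497 mg

k = ln 2 / 35.0 = 0.01980 h⁻¹
Accumulation ratio R = 1 / (1 − e^(−kτ)) = 1 / (1 − e^(−0.01980×37.0)) = 1 / (1 − 0.4806) = 1.925
Loading dose = maintenance dose × R = 258 × 1.925 ≈ 497 mg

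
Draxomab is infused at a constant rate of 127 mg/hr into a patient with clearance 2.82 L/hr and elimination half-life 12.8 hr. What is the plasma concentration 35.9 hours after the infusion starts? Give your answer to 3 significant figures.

Css = rate / CL = 127 / 2.82 = 45.04 mg/L
k = ln 2 / 12.8 = 0.05415 hr⁻¹
C(t) = Css (1 − e^(−kt)) = 45.04 × (1 − e^(−1.944)) = 45.04 × 0.8569 ≈ 38.6 mg/L

38.6 mg/L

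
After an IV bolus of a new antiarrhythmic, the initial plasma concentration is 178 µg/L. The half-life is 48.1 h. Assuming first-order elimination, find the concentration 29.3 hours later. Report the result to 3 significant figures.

117 µg/L

k = ln 2 / 48.1 = 0.01441 h⁻¹
29.3 h is 0.6091 half-lives, so C = 178 × (1/2)^0.6091 = 178 × 0.6556 ≈ 117 µg/L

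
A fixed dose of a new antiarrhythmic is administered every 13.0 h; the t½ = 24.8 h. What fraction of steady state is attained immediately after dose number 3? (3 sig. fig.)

0.664

k = ln 2 / 24.8 = 0.02795 h⁻¹
f_n = 1 − e^(−nkτ) = 1 − e^(−3 × 0.02795 × 13.0) = 1 − e^(−1.090) = 1 − 0.3362 ≈ 0.664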